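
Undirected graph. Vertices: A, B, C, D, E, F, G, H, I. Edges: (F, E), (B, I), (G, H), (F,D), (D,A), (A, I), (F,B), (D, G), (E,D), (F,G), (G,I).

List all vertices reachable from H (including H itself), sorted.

A, B, D, E, F, G, H, I

Start at H.
Its neighbours: G.
Then their neighbours: D, F, I.
Then next layer: A, B, E.
Nothing further is reachable.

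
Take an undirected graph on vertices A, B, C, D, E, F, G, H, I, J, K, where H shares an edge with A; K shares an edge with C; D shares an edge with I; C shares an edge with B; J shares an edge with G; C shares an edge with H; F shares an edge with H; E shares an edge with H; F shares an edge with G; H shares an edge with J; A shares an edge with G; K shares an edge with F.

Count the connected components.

2

From A: component {A, B, C, E, F, G, H, J, K}.
From D: component {D, I}.
That's 2 components.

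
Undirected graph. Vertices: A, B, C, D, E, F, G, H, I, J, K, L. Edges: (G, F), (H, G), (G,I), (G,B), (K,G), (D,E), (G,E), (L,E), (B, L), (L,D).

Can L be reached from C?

No

C has no edges, so nothing is reachable from it.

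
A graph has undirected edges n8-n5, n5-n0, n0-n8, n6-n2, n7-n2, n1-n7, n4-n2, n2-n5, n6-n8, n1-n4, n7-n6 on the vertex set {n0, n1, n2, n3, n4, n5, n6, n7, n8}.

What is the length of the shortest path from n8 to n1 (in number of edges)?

3

Distance 0: n8.
Distance 1: n0, n5, n6.
Distance 2: n2, n7.
Distance 3: n1, n4 — contains n1.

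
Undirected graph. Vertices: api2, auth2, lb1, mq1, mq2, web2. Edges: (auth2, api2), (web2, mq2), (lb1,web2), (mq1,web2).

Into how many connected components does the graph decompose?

From api2: component {api2, auth2}.
From lb1: component {lb1, mq1, mq2, web2}.
That's 2 components.

2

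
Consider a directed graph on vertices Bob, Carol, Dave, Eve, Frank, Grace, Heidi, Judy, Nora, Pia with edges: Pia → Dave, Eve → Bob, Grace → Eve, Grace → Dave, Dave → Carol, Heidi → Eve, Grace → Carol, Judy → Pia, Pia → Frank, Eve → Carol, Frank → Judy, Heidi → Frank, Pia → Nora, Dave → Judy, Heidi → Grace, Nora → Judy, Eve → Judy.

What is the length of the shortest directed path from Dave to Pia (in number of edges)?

Distance 0: Dave.
Distance 1: Carol, Judy.
Distance 2: Pia — contains Pia.

2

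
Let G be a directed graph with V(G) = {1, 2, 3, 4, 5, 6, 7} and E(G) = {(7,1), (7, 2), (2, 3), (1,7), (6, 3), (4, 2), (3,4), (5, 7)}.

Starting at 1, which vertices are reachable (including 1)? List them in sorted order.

1, 2, 3, 4, 7

Start at 1.
Its neighbours: 7.
Then their neighbours: 2.
Then next layer: 3.
Then next layer: 4.
Nothing further is reachable.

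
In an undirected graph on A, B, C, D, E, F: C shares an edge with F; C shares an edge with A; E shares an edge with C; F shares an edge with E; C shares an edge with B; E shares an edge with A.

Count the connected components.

From A: component {A, B, C, E, F}.
From D: component {D}.
That's 2 components.

2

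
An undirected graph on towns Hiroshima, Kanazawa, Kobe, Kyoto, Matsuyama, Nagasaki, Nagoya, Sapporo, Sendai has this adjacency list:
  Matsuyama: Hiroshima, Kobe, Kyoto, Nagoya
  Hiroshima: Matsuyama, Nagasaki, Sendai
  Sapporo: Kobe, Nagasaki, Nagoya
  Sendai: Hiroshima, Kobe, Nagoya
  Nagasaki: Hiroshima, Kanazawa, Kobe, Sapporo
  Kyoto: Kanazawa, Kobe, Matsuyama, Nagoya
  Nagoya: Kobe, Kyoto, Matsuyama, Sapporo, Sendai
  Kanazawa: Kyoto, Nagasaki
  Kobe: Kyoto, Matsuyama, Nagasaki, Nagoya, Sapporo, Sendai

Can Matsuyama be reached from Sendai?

Explore from Sendai.
Distance 1: reach Hiroshima, Kobe, Nagoya.
Distance 2: reach Kyoto, Matsuyama, Nagasaki, Sapporo.
Found Matsuyama.

Yes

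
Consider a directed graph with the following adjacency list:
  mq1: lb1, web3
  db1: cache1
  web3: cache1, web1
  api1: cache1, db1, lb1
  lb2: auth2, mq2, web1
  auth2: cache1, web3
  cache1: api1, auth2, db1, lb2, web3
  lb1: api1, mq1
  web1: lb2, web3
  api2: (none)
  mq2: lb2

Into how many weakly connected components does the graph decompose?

2

From api1: component {api1, auth2, cache1, db1, lb1, lb2, mq1, mq2, web1, web3}.
From api2: component {api2}.
That's 2 components.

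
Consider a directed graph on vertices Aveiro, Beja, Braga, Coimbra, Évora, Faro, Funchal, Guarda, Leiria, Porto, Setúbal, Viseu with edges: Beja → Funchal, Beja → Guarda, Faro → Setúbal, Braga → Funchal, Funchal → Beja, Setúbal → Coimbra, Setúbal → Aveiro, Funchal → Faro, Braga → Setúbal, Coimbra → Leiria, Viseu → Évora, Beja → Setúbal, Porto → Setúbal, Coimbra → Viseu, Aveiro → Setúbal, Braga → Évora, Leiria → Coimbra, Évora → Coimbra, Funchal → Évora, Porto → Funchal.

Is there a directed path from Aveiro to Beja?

Explore from Aveiro.
Distance 1: reach Setúbal.
Distance 2: reach Coimbra.
Distance 3: reach Leiria, Viseu.
Distance 4: reach Évora.
The search from Aveiro is exhausted; no directed path reaches Beja.

No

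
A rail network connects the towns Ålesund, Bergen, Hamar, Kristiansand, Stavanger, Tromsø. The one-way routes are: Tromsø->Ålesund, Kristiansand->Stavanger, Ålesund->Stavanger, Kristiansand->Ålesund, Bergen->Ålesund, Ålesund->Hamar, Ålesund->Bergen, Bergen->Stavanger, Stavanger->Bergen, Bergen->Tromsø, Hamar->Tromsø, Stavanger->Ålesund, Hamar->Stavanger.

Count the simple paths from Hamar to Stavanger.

3

Hamar→Stavanger
Hamar→Tromsø→Ålesund→Bergen→Stavanger
Hamar→Tromsø→Ålesund→Stavanger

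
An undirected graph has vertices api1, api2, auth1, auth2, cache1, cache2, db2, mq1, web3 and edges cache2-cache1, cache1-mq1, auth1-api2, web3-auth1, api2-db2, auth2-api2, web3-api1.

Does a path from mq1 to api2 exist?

No

Explore from mq1.
Distance 1: reach cache1.
Distance 2: reach cache2.
The search is exhausted without reaching api2; it lies in a different component.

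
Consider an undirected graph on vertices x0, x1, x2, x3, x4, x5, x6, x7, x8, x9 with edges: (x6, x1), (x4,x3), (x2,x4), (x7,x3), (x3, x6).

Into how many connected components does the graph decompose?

5

From x0: component {x0}.
From x1: component {x1, x2, x3, x4, x6, x7}.
From x5: component {x5}.
From x8: component {x8}.
From x9: component {x9}.
That's 5 components.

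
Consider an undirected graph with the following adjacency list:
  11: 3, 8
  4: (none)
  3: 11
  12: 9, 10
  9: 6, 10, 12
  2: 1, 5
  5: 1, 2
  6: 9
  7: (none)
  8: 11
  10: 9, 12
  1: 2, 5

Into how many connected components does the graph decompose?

5

From 1: component {1, 2, 5}.
From 3: component {3, 8, 11}.
From 4: component {4}.
From 6: component {6, 9, 10, 12}.
From 7: component {7}.
That's 5 components.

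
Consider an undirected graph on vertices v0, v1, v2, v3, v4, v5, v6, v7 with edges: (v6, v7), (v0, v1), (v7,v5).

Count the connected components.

From v0: component {v0, v1}.
From v2: component {v2}.
From v3: component {v3}.
From v4: component {v4}.
From v5: component {v5, v6, v7}.
That's 5 components.

5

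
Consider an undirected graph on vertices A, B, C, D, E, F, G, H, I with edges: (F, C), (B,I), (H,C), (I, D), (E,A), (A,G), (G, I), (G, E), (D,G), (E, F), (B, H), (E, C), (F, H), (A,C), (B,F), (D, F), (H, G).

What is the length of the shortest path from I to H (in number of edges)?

Distance 0: I.
Distance 1: B, D, G.
Distance 2: A, E, F, H — contains H.

2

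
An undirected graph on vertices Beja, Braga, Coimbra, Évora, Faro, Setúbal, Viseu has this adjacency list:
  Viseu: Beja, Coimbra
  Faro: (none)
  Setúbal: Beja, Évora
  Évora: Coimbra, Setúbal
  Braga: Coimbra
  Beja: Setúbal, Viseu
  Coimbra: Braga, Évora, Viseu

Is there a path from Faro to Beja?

No

Faro has no edges, so nothing is reachable from it.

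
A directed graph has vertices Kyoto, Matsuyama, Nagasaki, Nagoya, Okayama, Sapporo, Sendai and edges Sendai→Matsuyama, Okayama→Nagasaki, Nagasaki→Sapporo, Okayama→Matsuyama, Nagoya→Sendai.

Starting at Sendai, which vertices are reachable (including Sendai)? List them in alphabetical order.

Start at Sendai.
Its neighbours: Matsuyama.
Nothing further is reachable.

Matsuyama, Sendai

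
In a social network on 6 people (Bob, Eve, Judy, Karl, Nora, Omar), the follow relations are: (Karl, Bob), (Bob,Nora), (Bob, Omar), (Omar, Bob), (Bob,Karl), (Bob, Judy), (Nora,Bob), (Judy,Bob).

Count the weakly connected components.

From Bob: component {Bob, Judy, Karl, Nora, Omar}.
From Eve: component {Eve}.
That's 2 components.

2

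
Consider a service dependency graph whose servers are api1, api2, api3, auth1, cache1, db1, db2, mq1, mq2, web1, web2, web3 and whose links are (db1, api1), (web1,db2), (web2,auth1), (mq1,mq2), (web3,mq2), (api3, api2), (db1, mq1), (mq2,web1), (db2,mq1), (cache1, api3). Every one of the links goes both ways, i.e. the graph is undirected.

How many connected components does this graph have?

3

From api1: component {api1, db1, db2, mq1, mq2, web1, web3}.
From api2: component {api2, api3, cache1}.
From auth1: component {auth1, web2}.
That's 3 components.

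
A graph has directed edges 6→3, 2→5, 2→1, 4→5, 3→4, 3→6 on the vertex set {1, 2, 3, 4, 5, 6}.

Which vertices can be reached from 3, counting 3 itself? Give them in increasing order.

Start at 3.
Its neighbours: 4, 6.
Then their neighbours: 5.
Nothing further is reachable.

3, 4, 5, 6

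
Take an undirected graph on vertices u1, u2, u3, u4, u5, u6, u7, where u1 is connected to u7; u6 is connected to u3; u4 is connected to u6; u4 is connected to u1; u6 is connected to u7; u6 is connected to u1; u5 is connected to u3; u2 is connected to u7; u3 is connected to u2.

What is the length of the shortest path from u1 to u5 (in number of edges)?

3

Distance 0: u1.
Distance 1: u4, u6, u7.
Distance 2: u2, u3.
Distance 3: u5 — contains u5.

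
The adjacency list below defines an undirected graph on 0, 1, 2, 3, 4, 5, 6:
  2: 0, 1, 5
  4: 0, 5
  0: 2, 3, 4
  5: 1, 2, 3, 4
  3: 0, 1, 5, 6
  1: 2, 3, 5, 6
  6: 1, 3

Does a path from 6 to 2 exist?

Explore from 6.
Distance 1: reach 1, 3.
Distance 2: reach 0, 2, 5.
Found 2.

Yes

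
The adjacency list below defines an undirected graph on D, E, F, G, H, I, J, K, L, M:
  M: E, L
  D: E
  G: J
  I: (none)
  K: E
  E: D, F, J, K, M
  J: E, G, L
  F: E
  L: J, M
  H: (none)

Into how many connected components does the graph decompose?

3

From D: component {D, E, F, G, J, K, L, M}.
From H: component {H}.
From I: component {I}.
That's 3 components.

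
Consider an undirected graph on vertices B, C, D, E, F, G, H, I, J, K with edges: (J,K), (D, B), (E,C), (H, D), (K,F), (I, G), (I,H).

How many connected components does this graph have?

From B: component {B, D, G, H, I}.
From C: component {C, E}.
From F: component {F, J, K}.
That's 3 components.

3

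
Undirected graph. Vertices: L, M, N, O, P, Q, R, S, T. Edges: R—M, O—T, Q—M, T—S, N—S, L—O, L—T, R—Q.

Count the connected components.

From L: component {L, N, O, S, T}.
From M: component {M, Q, R}.
From P: component {P}.
That's 3 components.

3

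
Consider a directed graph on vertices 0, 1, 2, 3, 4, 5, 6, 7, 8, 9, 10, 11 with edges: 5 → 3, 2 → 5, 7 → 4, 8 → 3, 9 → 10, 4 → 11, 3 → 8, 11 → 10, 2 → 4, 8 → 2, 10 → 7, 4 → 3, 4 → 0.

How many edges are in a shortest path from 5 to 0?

Distance 0: 5.
Distance 1: 3.
Distance 2: 8.
Distance 3: 2.
Distance 4: 4.
Distance 5: 0, 11 — contains 0.

5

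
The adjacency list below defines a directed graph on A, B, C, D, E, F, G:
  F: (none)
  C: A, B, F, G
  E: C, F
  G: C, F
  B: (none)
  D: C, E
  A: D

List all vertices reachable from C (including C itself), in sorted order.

A, B, C, D, E, F, G

Start at C.
Its neighbours: A, B, F, G.
Then their neighbours: D.
Then next layer: E.
Every vertex is now reached.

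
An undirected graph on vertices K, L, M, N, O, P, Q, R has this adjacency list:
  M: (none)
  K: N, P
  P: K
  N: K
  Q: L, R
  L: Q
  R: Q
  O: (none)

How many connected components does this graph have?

4

From K: component {K, N, P}.
From L: component {L, Q, R}.
From M: component {M}.
From O: component {O}.
That's 4 components.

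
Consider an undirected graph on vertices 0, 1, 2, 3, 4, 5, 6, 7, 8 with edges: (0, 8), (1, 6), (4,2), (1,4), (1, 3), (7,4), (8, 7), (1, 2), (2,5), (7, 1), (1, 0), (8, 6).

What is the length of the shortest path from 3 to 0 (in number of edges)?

2

Distance 0: 3.
Distance 1: 1.
Distance 2: 0, 2, 4, 6, 7 — contains 0.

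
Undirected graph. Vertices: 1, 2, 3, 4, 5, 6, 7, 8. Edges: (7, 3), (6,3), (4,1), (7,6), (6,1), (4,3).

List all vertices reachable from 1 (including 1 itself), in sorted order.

1, 3, 4, 6, 7

Start at 1.
Its neighbours: 4, 6.
Then their neighbours: 3, 7.
Nothing further is reachable.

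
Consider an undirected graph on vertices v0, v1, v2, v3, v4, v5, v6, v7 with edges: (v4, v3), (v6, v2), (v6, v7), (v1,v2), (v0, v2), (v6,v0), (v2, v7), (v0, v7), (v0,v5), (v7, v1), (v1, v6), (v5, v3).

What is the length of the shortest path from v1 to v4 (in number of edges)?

5

Distance 0: v1.
Distance 1: v2, v6, v7.
Distance 2: v0.
Distance 3: v5.
Distance 4: v3.
Distance 5: v4 — contains v4.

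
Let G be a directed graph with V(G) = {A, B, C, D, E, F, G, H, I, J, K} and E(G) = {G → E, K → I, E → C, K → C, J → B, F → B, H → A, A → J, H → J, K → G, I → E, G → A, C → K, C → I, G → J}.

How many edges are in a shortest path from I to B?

6

Distance 0: I.
Distance 1: E.
Distance 2: C.
Distance 3: K.
Distance 4: G.
Distance 5: A, J.
Distance 6: B — contains B.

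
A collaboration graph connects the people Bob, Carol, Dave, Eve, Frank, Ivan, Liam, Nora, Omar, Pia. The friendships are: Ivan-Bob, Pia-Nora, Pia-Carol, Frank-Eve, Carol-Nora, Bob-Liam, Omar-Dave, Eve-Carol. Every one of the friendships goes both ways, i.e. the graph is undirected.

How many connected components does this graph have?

From Bob: component {Bob, Ivan, Liam}.
From Carol: component {Carol, Eve, Frank, Nora, Pia}.
From Dave: component {Dave, Omar}.
That's 3 components.

3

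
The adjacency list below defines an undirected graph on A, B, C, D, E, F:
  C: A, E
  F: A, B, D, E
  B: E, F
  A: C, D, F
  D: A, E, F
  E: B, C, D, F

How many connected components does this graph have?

From A: component {A, B, C, D, E, F}.
That's 1 component.

1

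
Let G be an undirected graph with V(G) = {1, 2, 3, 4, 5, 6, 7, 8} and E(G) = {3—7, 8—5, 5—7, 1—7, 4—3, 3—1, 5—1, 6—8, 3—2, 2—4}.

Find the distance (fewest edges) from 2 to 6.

5

Distance 0: 2.
Distance 1: 3, 4.
Distance 2: 1, 7.
Distance 3: 5.
Distance 4: 8.
Distance 5: 6 — contains 6.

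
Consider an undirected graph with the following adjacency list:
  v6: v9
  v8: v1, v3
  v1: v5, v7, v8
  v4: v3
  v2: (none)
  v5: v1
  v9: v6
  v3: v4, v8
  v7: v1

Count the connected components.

3

From v1: component {v1, v3, v4, v5, v7, v8}.
From v2: component {v2}.
From v6: component {v6, v9}.
That's 3 components.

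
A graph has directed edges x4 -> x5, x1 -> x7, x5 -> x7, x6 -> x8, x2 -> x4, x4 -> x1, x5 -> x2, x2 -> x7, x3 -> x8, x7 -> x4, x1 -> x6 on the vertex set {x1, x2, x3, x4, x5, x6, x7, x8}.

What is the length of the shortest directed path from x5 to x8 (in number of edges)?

5

Distance 0: x5.
Distance 1: x2, x7.
Distance 2: x4.
Distance 3: x1.
Distance 4: x6.
Distance 5: x8 — contains x8.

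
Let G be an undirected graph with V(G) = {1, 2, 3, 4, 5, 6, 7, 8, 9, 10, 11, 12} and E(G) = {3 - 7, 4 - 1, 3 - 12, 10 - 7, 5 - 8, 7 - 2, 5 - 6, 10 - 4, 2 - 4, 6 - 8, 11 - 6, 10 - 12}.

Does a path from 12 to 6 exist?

No

Explore from 12.
Distance 1: reach 3, 10.
Distance 2: reach 4, 7.
Distance 3: reach 1, 2.
The search is exhausted without reaching 6; it lies in a different component.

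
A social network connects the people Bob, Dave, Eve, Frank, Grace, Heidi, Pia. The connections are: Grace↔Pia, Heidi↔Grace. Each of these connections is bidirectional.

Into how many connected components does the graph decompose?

5

From Bob: component {Bob}.
From Dave: component {Dave}.
From Eve: component {Eve}.
From Frank: component {Frank}.
From Grace: component {Grace, Heidi, Pia}.
That's 5 components.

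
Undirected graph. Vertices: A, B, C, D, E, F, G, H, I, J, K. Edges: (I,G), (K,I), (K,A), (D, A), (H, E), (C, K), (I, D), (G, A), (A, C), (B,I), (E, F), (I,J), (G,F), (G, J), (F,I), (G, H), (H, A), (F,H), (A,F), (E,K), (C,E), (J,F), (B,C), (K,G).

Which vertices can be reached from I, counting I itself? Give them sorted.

Start at I.
Its neighbours: B, D, F, G, J, K.
Then their neighbours: A, C, E, H.
Every vertex is now reached.

A, B, C, D, E, F, G, H, I, J, K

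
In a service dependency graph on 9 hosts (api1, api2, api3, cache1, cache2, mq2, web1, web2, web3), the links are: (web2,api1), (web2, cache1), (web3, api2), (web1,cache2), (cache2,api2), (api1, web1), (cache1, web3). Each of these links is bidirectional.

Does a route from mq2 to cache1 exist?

No

mq2 has no edges, so nothing is reachable from it.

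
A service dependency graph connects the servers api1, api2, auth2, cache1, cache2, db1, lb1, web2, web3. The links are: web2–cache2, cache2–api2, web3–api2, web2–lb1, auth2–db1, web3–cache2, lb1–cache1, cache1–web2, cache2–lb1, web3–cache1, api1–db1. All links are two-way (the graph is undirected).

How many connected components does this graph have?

2

From api1: component {api1, auth2, db1}.
From api2: component {api2, cache1, cache2, lb1, web2, web3}.
That's 2 components.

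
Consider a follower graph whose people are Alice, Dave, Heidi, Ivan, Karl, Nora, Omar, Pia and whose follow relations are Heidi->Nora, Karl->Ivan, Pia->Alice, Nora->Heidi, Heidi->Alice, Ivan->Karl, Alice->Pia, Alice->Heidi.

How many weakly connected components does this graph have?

From Alice: component {Alice, Heidi, Nora, Pia}.
From Dave: component {Dave}.
From Ivan: component {Ivan, Karl}.
From Omar: component {Omar}.
That's 4 components.

4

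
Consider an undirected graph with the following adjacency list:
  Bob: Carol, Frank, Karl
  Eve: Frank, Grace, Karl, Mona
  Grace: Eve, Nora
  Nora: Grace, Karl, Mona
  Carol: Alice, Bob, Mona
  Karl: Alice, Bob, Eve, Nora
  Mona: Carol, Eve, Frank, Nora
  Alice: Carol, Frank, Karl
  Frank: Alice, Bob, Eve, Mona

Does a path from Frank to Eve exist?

Explore from Frank.
Distance 1: reach Alice, Bob, Eve, Mona.
Found Eve.

Yes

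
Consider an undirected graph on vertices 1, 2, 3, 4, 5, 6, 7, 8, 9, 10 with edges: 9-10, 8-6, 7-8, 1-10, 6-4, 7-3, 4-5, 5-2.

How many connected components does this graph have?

2

From 1: component {1, 9, 10}.
From 2: component {2, 3, 4, 5, 6, 7, 8}.
That's 2 components.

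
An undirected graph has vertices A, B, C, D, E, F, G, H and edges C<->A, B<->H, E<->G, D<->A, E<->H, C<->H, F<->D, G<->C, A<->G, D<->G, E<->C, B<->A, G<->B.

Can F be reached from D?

Explore from D.
Distance 1: reach A, F, G.
Found F.

Yes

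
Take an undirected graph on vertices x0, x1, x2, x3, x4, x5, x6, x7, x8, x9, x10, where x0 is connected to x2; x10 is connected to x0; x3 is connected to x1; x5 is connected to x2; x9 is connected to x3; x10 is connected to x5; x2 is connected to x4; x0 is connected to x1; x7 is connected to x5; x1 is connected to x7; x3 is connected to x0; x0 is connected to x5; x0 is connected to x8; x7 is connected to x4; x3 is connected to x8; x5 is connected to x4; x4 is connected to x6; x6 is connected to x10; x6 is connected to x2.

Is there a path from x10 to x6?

Yes

Explore from x10.
Distance 1: reach x0, x5, x6.
Found x6.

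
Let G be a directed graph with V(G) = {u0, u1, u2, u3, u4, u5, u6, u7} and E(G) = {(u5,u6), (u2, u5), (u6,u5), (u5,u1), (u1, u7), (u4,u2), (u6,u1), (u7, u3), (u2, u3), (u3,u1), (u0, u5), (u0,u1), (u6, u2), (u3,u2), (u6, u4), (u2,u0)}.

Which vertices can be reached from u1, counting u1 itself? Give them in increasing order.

Start at u1.
Its neighbours: u7.
Then their neighbours: u3.
Then next layer: u2.
Then next layer: u0, u5.
Then next layer: u6.
Then next layer: u4.
Every vertex is now reached.

u0, u1, u2, u3, u4, u5, u6, u7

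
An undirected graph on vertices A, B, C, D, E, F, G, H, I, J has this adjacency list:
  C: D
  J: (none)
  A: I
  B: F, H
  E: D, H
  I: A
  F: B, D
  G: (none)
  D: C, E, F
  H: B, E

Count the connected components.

From A: component {A, I}.
From B: component {B, C, D, E, F, H}.
From G: component {G}.
From J: component {J}.
That's 4 components.

4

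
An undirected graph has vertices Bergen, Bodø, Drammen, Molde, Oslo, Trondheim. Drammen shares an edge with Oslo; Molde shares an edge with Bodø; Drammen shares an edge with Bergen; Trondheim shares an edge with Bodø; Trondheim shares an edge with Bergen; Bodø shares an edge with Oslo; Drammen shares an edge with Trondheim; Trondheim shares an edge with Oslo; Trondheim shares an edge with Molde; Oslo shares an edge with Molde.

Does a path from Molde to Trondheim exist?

Yes

Explore from Molde.
Distance 1: reach Bodø, Oslo, Trondheim.
Found Trondheim.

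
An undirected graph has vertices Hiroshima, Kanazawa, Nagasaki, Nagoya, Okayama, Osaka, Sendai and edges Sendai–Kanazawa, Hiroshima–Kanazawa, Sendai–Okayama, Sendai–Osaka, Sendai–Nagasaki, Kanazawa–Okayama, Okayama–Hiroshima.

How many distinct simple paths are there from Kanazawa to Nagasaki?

Kanazawa–Hiroshima–Okayama–Sendai–Nagasaki
Kanazawa–Okayama–Sendai–Nagasaki
Kanazawa–Sendai–Nagasaki

3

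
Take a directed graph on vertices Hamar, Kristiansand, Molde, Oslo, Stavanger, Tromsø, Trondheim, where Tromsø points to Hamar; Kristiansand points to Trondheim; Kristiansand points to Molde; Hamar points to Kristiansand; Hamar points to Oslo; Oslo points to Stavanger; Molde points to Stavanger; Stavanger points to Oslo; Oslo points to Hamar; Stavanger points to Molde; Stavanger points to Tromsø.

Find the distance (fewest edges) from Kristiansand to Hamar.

Distance 0: Kristiansand.
Distance 1: Molde, Trondheim.
Distance 2: Stavanger.
Distance 3: Oslo, Tromsø.
Distance 4: Hamar — contains Hamar.

4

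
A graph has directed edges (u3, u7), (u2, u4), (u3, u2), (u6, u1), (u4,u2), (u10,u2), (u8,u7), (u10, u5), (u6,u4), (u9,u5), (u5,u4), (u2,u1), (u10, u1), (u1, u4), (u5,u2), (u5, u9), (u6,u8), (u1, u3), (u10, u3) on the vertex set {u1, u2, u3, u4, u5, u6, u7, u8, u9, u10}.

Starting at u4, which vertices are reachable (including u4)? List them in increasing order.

Start at u4.
Its neighbours: u2.
Then their neighbours: u1.
Then next layer: u3.
Then next layer: u7.
Nothing further is reachable.

u1, u2, u3, u4, u7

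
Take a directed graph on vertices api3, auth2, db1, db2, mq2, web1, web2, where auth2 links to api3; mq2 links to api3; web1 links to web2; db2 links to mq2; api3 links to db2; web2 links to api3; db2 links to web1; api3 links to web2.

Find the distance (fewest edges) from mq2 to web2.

2

Distance 0: mq2.
Distance 1: api3.
Distance 2: db2, web2 — contains web2.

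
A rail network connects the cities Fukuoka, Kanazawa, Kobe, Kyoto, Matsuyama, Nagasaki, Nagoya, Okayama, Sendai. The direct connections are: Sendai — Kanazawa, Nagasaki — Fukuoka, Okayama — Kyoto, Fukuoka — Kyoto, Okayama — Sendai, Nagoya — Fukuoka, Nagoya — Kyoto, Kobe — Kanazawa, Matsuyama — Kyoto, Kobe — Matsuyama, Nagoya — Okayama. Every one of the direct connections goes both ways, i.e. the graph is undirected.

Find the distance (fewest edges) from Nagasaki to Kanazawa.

5

Distance 0: Nagasaki.
Distance 1: Fukuoka.
Distance 2: Kyoto, Nagoya.
Distance 3: Matsuyama, Okayama.
Distance 4: Kobe, Sendai.
Distance 5: Kanazawa — contains Kanazawa.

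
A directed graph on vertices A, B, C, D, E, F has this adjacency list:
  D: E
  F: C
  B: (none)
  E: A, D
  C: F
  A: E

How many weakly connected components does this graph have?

From A: component {A, D, E}.
From B: component {B}.
From C: component {C, F}.
That's 3 components.

3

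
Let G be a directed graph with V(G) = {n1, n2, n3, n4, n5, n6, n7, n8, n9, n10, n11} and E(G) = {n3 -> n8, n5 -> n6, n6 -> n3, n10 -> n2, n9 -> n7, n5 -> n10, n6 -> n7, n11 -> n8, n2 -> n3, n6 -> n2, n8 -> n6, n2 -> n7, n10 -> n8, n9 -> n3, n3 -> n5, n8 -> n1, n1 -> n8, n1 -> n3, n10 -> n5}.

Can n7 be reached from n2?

Yes

Explore from n2.
Distance 1: reach n3, n7.
Found n7.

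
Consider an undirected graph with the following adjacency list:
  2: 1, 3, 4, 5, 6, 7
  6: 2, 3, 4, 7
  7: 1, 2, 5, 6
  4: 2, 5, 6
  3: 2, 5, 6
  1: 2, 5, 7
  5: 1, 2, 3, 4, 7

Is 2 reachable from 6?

Yes

Explore from 6.
Distance 1: reach 2, 3, 4, 7.
Found 2.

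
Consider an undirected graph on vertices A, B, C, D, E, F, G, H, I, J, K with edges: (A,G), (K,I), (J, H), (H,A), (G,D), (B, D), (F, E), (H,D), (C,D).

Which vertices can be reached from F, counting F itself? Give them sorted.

Start at F.
Its neighbours: E.
Nothing further is reachable.

E, F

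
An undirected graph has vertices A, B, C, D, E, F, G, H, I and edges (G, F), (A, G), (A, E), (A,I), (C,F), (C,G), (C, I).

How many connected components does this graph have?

From A: component {A, C, E, F, G, I}.
From B: component {B}.
From D: component {D}.
From H: component {H}.
That's 4 components.

4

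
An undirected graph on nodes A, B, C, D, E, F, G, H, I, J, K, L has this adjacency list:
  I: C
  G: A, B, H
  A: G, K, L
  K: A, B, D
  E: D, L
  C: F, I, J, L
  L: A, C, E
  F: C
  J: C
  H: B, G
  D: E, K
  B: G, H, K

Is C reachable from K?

Yes

Explore from K.
Distance 1: reach A, B, D.
Distance 2: reach E, G, H, L.
Distance 3: reach C.
Found C.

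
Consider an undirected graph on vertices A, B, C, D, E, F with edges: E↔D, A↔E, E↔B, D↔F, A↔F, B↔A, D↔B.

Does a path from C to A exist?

C has no edges, so nothing is reachable from it.

No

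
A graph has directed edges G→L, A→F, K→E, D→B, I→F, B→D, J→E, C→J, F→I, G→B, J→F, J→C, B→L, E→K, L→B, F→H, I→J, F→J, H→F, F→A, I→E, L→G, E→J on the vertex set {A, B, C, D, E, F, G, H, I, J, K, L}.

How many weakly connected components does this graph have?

2

From A: component {A, C, E, F, H, I, J, K}.
From B: component {B, D, G, L}.
That's 2 components.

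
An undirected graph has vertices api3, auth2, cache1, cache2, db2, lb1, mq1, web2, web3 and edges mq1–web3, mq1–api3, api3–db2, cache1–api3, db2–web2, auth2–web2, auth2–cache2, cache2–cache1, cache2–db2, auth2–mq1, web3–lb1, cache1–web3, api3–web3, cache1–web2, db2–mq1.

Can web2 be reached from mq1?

Yes

Explore from mq1.
Distance 1: reach api3, auth2, db2, web3.
Distance 2: reach cache1, cache2, lb1, web2.
Found web2.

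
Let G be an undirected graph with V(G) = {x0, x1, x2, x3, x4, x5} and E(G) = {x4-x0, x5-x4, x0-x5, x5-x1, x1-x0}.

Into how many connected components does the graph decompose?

From x0: component {x0, x1, x4, x5}.
From x2: component {x2}.
From x3: component {x3}.
That's 3 components.

3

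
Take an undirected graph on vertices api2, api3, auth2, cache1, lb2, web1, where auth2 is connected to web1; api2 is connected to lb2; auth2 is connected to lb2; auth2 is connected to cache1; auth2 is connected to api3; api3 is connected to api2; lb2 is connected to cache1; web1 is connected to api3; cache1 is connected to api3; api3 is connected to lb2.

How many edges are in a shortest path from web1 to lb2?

Distance 0: web1.
Distance 1: api3, auth2.
Distance 2: api2, cache1, lb2 — contains lb2.

2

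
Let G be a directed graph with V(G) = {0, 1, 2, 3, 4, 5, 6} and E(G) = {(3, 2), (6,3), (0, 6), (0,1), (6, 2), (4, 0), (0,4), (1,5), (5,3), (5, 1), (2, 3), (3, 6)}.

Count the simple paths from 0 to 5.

1

0→1→5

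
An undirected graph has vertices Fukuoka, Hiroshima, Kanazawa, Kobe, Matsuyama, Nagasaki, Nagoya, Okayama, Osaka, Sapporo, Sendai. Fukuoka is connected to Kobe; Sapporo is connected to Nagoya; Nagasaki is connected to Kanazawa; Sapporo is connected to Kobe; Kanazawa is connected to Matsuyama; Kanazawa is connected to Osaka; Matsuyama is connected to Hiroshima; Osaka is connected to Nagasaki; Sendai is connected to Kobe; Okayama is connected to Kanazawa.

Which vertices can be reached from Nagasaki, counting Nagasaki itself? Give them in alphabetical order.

Start at Nagasaki.
Its neighbours: Kanazawa, Osaka.
Then their neighbours: Matsuyama, Okayama.
Then next layer: Hiroshima.
Nothing further is reachable.

Hiroshima, Kanazawa, Matsuyama, Nagasaki, Okayama, Osaka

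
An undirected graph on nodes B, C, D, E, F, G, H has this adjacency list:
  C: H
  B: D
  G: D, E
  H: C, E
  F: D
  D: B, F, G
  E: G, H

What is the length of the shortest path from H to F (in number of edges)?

Distance 0: H.
Distance 1: C, E.
Distance 2: G.
Distance 3: D.
Distance 4: B, F — contains F.

4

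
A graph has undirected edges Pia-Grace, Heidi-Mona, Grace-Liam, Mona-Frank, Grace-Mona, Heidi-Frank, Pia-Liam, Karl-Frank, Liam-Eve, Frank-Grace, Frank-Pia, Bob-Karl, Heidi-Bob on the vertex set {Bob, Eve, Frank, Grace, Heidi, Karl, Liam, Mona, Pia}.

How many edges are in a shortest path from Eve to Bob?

Distance 0: Eve.
Distance 1: Liam.
Distance 2: Grace, Pia.
Distance 3: Frank, Mona.
Distance 4: Heidi, Karl.
Distance 5: Bob — contains Bob.

5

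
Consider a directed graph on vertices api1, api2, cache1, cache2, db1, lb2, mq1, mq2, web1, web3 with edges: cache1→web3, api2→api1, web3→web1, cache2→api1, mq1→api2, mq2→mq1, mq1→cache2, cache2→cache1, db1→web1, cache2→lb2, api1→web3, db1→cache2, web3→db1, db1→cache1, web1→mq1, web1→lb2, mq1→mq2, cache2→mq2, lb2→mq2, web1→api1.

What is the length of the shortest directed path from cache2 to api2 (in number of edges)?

3

Distance 0: cache2.
Distance 1: api1, cache1, lb2, mq2.
Distance 2: mq1, web3.
Distance 3: api2, db1, web1 — contains api2.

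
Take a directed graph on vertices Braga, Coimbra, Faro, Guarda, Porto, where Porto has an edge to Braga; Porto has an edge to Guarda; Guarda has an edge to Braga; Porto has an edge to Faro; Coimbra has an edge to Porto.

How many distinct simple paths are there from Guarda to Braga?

Guarda→Braga

1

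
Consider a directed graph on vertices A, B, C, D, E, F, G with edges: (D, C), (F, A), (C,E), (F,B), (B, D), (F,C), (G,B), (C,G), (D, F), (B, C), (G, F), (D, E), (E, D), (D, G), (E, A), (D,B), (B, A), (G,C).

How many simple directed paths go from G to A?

G→B→A
G→B→C→E→A
G→B→C→E→D→F→A
G→B→D→C→E→A
G→B→D→E→A
G→B→D→F→A
G→B→D→F→C→E→A
G→C→E→A
... and 10 more.

18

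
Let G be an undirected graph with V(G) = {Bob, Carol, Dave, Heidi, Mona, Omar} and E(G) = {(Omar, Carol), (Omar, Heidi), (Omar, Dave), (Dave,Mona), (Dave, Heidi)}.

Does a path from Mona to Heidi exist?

Yes

Explore from Mona.
Distance 1: reach Dave.
Distance 2: reach Heidi, Omar.
Found Heidi.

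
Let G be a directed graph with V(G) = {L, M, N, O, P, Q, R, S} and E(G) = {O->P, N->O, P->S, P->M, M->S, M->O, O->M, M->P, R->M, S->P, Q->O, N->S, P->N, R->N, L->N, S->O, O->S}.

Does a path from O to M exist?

Yes

Explore from O.
Distance 1: reach M, P, S.
Found M.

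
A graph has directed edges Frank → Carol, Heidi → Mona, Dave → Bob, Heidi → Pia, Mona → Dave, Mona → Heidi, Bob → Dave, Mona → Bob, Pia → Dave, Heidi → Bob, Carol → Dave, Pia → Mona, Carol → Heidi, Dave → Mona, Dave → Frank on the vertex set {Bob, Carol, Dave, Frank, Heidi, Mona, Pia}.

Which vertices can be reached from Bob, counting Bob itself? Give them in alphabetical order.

Bob, Carol, Dave, Frank, Heidi, Mona, Pia

Start at Bob.
Its neighbours: Dave.
Then their neighbours: Frank, Mona.
Then next layer: Carol, Heidi.
Then next layer: Pia.
Every vertex is now reached.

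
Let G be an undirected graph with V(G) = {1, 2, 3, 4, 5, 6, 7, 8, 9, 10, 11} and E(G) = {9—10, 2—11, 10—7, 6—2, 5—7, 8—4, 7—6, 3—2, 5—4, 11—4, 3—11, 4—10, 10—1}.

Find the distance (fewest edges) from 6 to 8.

Distance 0: 6.
Distance 1: 2, 7.
Distance 2: 3, 5, 10, 11.
Distance 3: 1, 4, 9.
Distance 4: 8 — contains 8.

4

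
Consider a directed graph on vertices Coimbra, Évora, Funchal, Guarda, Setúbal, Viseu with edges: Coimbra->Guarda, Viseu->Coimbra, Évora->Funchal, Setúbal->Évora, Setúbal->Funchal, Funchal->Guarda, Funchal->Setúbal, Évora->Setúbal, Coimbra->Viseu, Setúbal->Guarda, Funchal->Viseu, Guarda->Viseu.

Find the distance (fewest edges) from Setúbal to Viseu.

Distance 0: Setúbal.
Distance 1: Évora, Funchal, Guarda.
Distance 2: Viseu — contains Viseu.

2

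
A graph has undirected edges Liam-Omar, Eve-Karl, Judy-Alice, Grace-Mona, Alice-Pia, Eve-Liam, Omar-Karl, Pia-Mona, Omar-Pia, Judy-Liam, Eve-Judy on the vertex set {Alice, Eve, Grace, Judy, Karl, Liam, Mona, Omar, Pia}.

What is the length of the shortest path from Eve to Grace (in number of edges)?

5

Distance 0: Eve.
Distance 1: Judy, Karl, Liam.
Distance 2: Alice, Omar.
Distance 3: Pia.
Distance 4: Mona.
Distance 5: Grace — contains Grace.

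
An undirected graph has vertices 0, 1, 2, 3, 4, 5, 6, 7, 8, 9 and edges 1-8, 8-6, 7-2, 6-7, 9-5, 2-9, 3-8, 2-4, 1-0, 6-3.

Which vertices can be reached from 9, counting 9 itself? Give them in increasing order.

Start at 9.
Its neighbours: 2, 5.
Then their neighbours: 4, 7.
Then next layer: 6.
Then next layer: 3, 8.
Then next layer: 1.
Then next layer: 0.
Every vertex is now reached.

0, 1, 2, 3, 4, 5, 6, 7, 8, 9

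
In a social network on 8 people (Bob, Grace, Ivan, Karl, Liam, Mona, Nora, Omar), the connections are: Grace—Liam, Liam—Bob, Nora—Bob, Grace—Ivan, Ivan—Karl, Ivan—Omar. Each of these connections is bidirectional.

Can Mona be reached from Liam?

No

Explore from Liam.
Distance 1: reach Bob, Grace.
Distance 2: reach Ivan, Nora.
Distance 3: reach Karl, Omar.
The search is exhausted without reaching Mona; it lies in a different component.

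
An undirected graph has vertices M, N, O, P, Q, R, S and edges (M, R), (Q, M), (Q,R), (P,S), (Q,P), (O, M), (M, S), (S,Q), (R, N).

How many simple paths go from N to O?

N–R–M–O
N–R–Q–M–O
N–R–Q–P–S–M–O
N–R–Q–S–M–O

4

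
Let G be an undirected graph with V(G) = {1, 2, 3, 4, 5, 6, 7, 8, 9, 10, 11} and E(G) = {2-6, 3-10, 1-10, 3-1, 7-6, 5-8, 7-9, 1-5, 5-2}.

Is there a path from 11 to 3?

11 has no edges, so nothing is reachable from it.

No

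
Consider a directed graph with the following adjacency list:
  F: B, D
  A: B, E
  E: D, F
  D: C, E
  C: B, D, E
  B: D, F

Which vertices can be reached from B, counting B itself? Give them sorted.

B, C, D, E, F

Start at B.
Its neighbours: D, F.
Then their neighbours: C, E.
Nothing further is reachable.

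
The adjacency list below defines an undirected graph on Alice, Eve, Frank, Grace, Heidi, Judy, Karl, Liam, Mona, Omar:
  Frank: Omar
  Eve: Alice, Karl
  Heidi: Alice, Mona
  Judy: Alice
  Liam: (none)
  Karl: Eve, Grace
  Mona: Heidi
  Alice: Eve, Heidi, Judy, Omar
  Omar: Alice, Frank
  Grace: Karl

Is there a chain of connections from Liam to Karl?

No

Liam has no edges, so nothing is reachable from it.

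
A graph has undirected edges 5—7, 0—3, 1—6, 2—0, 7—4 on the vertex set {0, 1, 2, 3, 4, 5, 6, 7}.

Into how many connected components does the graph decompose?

From 0: component {0, 2, 3}.
From 1: component {1, 6}.
From 4: component {4, 5, 7}.
That's 3 components.

3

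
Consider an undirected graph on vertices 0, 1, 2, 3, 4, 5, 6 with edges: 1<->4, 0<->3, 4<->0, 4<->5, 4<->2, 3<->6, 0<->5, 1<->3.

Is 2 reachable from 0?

Explore from 0.
Distance 1: reach 3, 4, 5.
Distance 2: reach 1, 2, 6.
Found 2.

Yes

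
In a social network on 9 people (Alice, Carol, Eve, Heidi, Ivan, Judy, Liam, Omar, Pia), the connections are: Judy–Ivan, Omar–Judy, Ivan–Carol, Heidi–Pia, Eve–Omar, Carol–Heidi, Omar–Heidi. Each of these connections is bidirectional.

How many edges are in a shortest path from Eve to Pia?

Distance 0: Eve.
Distance 1: Omar.
Distance 2: Heidi, Judy.
Distance 3: Carol, Ivan, Pia — contains Pia.

3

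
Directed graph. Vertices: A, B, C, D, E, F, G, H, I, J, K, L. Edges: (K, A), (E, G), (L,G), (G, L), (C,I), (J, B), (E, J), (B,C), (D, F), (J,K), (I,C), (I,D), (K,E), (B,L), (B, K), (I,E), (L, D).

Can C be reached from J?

Yes

Explore from J.
Distance 1: reach B, K.
Distance 2: reach A, C, E, L.
Found C.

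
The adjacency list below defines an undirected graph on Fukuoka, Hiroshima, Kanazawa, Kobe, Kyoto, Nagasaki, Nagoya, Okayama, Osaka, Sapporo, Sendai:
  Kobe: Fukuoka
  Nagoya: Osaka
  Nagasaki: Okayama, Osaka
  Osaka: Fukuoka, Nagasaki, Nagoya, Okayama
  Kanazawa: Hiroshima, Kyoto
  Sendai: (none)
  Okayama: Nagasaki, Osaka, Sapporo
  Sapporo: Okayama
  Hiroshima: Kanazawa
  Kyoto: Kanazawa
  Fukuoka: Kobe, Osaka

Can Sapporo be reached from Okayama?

Yes

Explore from Okayama.
Distance 1: reach Nagasaki, Osaka, Sapporo.
Found Sapporo.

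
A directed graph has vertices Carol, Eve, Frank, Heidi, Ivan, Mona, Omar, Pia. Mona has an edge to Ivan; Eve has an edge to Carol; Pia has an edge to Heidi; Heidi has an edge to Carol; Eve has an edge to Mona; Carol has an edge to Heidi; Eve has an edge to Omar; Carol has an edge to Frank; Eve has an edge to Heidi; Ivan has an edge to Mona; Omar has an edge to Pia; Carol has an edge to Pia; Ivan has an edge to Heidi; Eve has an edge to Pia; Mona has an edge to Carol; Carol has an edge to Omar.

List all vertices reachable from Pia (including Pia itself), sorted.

Start at Pia.
Its neighbours: Heidi.
Then their neighbours: Carol.
Then next layer: Frank, Omar.
Nothing further is reachable.

Carol, Frank, Heidi, Omar, Pia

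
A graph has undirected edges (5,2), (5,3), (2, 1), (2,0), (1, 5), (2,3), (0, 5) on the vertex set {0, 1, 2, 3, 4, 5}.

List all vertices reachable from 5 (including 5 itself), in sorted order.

0, 1, 2, 3, 5

Start at 5.
Its neighbours: 0, 1, 2, 3.
Nothing further is reachable.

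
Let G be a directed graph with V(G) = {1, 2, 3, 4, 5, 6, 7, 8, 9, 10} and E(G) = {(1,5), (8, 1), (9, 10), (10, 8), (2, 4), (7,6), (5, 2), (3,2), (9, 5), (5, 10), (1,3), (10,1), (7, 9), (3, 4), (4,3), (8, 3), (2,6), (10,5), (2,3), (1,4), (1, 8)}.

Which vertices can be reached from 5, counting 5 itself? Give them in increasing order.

Start at 5.
Its neighbours: 2, 10.
Then their neighbours: 1, 3, 4, 6, 8.
Nothing further is reachable.

1, 2, 3, 4, 5, 6, 8, 10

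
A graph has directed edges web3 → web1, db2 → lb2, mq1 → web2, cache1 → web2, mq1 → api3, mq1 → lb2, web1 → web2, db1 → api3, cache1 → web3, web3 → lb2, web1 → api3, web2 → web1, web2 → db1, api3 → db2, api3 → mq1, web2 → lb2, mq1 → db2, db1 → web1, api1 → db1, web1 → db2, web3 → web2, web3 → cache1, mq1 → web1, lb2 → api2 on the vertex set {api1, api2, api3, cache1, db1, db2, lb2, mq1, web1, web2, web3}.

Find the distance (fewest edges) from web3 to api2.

2

Distance 0: web3.
Distance 1: cache1, lb2, web1, web2.
Distance 2: api2, api3, db1, db2 — contains api2.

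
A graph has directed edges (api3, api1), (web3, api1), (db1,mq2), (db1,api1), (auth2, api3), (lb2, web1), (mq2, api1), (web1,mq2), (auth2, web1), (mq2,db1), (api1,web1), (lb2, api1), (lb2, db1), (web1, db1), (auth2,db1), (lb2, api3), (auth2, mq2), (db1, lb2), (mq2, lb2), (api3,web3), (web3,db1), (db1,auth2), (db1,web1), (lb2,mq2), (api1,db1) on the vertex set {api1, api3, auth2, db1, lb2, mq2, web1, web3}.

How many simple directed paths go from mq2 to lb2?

4

mq2→api1→db1→lb2
mq2→api1→web1→db1→lb2
mq2→db1→lb2
mq2→lb2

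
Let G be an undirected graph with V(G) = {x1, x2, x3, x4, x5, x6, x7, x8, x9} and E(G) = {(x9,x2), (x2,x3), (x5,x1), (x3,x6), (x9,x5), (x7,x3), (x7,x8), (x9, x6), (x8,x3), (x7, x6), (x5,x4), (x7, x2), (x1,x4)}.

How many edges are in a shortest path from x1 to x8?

5

Distance 0: x1.
Distance 1: x4, x5.
Distance 2: x9.
Distance 3: x2, x6.
Distance 4: x3, x7.
Distance 5: x8 — contains x8.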